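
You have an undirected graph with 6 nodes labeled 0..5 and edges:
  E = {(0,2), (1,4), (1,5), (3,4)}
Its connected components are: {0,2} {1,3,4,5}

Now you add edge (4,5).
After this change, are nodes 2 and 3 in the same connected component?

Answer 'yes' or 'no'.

Initial components: {0,2} {1,3,4,5}
Adding edge (4,5): both already in same component {1,3,4,5}. No change.
New components: {0,2} {1,3,4,5}
Are 2 and 3 in the same component? no

Answer: no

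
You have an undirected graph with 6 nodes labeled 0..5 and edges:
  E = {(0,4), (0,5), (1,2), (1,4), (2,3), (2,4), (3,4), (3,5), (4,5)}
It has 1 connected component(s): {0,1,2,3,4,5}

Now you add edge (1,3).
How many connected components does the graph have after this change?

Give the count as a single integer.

Answer: 1

Derivation:
Initial component count: 1
Add (1,3): endpoints already in same component. Count unchanged: 1.
New component count: 1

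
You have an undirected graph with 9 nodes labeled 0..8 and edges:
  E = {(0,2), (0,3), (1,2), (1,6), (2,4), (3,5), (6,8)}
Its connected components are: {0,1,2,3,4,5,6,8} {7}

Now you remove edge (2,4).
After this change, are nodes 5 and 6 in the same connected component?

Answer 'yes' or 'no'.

Answer: yes

Derivation:
Initial components: {0,1,2,3,4,5,6,8} {7}
Removing edge (2,4): it was a bridge — component count 2 -> 3.
New components: {0,1,2,3,5,6,8} {4} {7}
Are 5 and 6 in the same component? yes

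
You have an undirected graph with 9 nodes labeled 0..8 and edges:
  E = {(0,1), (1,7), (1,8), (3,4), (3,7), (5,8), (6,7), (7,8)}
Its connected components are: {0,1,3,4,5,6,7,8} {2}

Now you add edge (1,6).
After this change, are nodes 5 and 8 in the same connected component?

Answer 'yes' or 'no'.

Answer: yes

Derivation:
Initial components: {0,1,3,4,5,6,7,8} {2}
Adding edge (1,6): both already in same component {0,1,3,4,5,6,7,8}. No change.
New components: {0,1,3,4,5,6,7,8} {2}
Are 5 and 8 in the same component? yes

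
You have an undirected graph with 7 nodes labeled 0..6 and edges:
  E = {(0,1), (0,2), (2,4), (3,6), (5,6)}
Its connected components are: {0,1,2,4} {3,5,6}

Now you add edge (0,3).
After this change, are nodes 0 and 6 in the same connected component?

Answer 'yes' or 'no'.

Initial components: {0,1,2,4} {3,5,6}
Adding edge (0,3): merges {0,1,2,4} and {3,5,6}.
New components: {0,1,2,3,4,5,6}
Are 0 and 6 in the same component? yes

Answer: yes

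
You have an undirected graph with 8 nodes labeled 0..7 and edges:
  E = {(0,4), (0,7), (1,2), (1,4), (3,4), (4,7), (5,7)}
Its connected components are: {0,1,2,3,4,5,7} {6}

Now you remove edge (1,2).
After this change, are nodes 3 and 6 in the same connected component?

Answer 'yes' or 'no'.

Answer: no

Derivation:
Initial components: {0,1,2,3,4,5,7} {6}
Removing edge (1,2): it was a bridge — component count 2 -> 3.
New components: {0,1,3,4,5,7} {2} {6}
Are 3 and 6 in the same component? no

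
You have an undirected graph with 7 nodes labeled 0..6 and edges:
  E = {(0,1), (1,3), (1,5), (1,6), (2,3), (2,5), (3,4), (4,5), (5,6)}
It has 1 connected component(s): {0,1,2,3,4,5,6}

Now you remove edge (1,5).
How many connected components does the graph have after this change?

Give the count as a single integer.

Answer: 1

Derivation:
Initial component count: 1
Remove (1,5): not a bridge. Count unchanged: 1.
  After removal, components: {0,1,2,3,4,5,6}
New component count: 1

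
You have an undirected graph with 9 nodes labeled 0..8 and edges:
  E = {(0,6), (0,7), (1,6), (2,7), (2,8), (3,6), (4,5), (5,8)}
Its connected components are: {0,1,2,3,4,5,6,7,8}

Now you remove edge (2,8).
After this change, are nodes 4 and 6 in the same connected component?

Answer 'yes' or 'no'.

Answer: no

Derivation:
Initial components: {0,1,2,3,4,5,6,7,8}
Removing edge (2,8): it was a bridge — component count 1 -> 2.
New components: {0,1,2,3,6,7} {4,5,8}
Are 4 and 6 in the same component? no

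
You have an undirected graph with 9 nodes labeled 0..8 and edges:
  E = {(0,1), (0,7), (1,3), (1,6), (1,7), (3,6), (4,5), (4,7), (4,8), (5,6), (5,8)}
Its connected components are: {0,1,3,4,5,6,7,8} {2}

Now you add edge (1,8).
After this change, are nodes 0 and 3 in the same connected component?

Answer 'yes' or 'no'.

Answer: yes

Derivation:
Initial components: {0,1,3,4,5,6,7,8} {2}
Adding edge (1,8): both already in same component {0,1,3,4,5,6,7,8}. No change.
New components: {0,1,3,4,5,6,7,8} {2}
Are 0 and 3 in the same component? yes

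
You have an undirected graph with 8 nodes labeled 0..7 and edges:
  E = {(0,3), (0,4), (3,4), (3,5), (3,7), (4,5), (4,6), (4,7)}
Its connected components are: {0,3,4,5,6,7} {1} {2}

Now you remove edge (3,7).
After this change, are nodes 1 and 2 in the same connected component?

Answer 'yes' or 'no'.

Answer: no

Derivation:
Initial components: {0,3,4,5,6,7} {1} {2}
Removing edge (3,7): not a bridge — component count unchanged at 3.
New components: {0,3,4,5,6,7} {1} {2}
Are 1 and 2 in the same component? no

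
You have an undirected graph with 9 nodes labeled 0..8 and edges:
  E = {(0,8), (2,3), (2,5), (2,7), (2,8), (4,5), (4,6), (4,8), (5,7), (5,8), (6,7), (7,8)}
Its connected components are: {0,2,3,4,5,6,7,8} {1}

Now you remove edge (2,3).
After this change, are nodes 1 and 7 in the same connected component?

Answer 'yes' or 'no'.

Answer: no

Derivation:
Initial components: {0,2,3,4,5,6,7,8} {1}
Removing edge (2,3): it was a bridge — component count 2 -> 3.
New components: {0,2,4,5,6,7,8} {1} {3}
Are 1 and 7 in the same component? no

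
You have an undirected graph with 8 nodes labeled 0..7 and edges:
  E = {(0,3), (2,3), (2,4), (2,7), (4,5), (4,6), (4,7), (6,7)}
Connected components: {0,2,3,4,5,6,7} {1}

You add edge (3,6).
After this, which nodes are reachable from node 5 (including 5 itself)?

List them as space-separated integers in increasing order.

Before: nodes reachable from 5: {0,2,3,4,5,6,7}
Adding (3,6): both endpoints already in same component. Reachability from 5 unchanged.
After: nodes reachable from 5: {0,2,3,4,5,6,7}

Answer: 0 2 3 4 5 6 7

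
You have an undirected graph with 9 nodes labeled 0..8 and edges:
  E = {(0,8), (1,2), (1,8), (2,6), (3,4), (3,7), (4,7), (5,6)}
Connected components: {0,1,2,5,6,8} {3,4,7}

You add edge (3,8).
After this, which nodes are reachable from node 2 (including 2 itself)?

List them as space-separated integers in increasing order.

Before: nodes reachable from 2: {0,1,2,5,6,8}
Adding (3,8): merges 2's component with another. Reachability grows.
After: nodes reachable from 2: {0,1,2,3,4,5,6,7,8}

Answer: 0 1 2 3 4 5 6 7 8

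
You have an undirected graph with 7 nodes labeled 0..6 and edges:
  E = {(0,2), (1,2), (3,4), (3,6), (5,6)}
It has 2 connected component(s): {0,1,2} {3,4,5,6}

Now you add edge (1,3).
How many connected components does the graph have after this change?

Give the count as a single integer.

Answer: 1

Derivation:
Initial component count: 2
Add (1,3): merges two components. Count decreases: 2 -> 1.
New component count: 1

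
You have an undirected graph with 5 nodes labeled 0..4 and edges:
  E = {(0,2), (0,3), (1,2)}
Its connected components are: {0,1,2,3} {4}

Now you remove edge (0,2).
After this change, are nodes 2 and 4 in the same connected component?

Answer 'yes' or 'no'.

Answer: no

Derivation:
Initial components: {0,1,2,3} {4}
Removing edge (0,2): it was a bridge — component count 2 -> 3.
New components: {0,3} {1,2} {4}
Are 2 and 4 in the same component? no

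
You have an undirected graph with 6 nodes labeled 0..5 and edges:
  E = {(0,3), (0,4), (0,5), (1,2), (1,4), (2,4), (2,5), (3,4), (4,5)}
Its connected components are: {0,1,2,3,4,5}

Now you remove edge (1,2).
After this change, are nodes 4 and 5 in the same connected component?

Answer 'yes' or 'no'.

Answer: yes

Derivation:
Initial components: {0,1,2,3,4,5}
Removing edge (1,2): not a bridge — component count unchanged at 1.
New components: {0,1,2,3,4,5}
Are 4 and 5 in the same component? yes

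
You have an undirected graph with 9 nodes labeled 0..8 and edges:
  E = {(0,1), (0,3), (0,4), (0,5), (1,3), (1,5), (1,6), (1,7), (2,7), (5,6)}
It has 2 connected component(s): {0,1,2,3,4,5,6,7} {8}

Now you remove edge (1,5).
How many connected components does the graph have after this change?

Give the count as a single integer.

Answer: 2

Derivation:
Initial component count: 2
Remove (1,5): not a bridge. Count unchanged: 2.
  After removal, components: {0,1,2,3,4,5,6,7} {8}
New component count: 2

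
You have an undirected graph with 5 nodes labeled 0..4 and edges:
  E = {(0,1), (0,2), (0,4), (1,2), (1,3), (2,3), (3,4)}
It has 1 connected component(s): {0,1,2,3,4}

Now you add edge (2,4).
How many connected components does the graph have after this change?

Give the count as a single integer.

Answer: 1

Derivation:
Initial component count: 1
Add (2,4): endpoints already in same component. Count unchanged: 1.
New component count: 1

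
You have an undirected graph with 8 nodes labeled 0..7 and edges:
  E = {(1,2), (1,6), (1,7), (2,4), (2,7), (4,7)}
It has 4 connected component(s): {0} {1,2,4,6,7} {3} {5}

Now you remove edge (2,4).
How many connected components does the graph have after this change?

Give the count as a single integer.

Answer: 4

Derivation:
Initial component count: 4
Remove (2,4): not a bridge. Count unchanged: 4.
  After removal, components: {0} {1,2,4,6,7} {3} {5}
New component count: 4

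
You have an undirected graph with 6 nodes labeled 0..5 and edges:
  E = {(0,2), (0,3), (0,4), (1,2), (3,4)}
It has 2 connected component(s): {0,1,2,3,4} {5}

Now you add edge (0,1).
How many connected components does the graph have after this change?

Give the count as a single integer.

Answer: 2

Derivation:
Initial component count: 2
Add (0,1): endpoints already in same component. Count unchanged: 2.
New component count: 2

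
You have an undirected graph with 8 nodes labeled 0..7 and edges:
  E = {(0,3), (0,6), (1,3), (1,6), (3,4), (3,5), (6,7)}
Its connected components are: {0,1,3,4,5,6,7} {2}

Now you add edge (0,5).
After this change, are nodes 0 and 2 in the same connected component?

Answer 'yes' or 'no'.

Answer: no

Derivation:
Initial components: {0,1,3,4,5,6,7} {2}
Adding edge (0,5): both already in same component {0,1,3,4,5,6,7}. No change.
New components: {0,1,3,4,5,6,7} {2}
Are 0 and 2 in the same component? no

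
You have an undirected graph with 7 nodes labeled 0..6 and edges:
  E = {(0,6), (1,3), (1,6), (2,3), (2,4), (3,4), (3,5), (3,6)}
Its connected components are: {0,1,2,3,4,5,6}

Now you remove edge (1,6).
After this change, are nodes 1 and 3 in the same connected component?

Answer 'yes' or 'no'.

Answer: yes

Derivation:
Initial components: {0,1,2,3,4,5,6}
Removing edge (1,6): not a bridge — component count unchanged at 1.
New components: {0,1,2,3,4,5,6}
Are 1 and 3 in the same component? yes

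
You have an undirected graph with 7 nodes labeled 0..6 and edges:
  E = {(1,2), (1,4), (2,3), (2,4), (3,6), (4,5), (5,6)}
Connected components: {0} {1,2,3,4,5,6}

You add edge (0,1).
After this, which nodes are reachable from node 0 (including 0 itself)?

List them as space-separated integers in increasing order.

Before: nodes reachable from 0: {0}
Adding (0,1): merges 0's component with another. Reachability grows.
After: nodes reachable from 0: {0,1,2,3,4,5,6}

Answer: 0 1 2 3 4 5 6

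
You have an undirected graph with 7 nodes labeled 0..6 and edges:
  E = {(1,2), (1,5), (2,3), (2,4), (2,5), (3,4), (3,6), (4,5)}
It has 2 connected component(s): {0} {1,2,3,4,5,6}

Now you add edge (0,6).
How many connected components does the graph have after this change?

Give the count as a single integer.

Initial component count: 2
Add (0,6): merges two components. Count decreases: 2 -> 1.
New component count: 1

Answer: 1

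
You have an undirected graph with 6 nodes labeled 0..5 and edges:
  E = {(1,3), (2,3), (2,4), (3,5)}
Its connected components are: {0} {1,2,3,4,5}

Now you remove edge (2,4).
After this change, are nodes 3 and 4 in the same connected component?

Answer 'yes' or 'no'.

Initial components: {0} {1,2,3,4,5}
Removing edge (2,4): it was a bridge — component count 2 -> 3.
New components: {0} {1,2,3,5} {4}
Are 3 and 4 in the same component? no

Answer: no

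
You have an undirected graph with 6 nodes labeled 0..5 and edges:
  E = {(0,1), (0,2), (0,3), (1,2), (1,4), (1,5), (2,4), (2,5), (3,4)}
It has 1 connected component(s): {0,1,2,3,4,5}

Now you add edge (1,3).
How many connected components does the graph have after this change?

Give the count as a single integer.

Initial component count: 1
Add (1,3): endpoints already in same component. Count unchanged: 1.
New component count: 1

Answer: 1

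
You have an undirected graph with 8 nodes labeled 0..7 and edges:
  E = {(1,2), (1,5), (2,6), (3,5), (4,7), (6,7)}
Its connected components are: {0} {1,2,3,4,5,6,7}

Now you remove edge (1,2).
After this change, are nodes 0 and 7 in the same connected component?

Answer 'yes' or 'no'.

Answer: no

Derivation:
Initial components: {0} {1,2,3,4,5,6,7}
Removing edge (1,2): it was a bridge — component count 2 -> 3.
New components: {0} {1,3,5} {2,4,6,7}
Are 0 and 7 in the same component? no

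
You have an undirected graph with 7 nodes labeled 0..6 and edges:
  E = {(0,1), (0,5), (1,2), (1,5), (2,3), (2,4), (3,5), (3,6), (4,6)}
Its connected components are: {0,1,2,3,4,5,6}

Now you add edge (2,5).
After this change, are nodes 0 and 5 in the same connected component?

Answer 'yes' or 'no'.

Answer: yes

Derivation:
Initial components: {0,1,2,3,4,5,6}
Adding edge (2,5): both already in same component {0,1,2,3,4,5,6}. No change.
New components: {0,1,2,3,4,5,6}
Are 0 and 5 in the same component? yes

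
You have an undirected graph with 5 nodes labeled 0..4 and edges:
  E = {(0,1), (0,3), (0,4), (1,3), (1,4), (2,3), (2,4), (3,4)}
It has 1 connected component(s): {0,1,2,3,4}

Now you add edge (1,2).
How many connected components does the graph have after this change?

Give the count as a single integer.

Initial component count: 1
Add (1,2): endpoints already in same component. Count unchanged: 1.
New component count: 1

Answer: 1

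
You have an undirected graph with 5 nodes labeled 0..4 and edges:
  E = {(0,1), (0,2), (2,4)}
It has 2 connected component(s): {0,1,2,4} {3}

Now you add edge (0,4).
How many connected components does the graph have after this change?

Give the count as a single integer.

Answer: 2

Derivation:
Initial component count: 2
Add (0,4): endpoints already in same component. Count unchanged: 2.
New component count: 2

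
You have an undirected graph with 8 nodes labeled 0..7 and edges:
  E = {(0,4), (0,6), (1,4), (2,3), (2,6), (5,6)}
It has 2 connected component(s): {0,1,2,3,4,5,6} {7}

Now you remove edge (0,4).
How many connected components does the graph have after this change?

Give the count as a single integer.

Initial component count: 2
Remove (0,4): it was a bridge. Count increases: 2 -> 3.
  After removal, components: {0,2,3,5,6} {1,4} {7}
New component count: 3

Answer: 3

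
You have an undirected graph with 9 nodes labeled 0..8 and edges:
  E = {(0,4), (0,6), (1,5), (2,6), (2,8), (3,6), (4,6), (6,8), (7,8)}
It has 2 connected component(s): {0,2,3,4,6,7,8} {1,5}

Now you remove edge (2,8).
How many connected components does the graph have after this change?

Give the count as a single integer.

Initial component count: 2
Remove (2,8): not a bridge. Count unchanged: 2.
  After removal, components: {0,2,3,4,6,7,8} {1,5}
New component count: 2

Answer: 2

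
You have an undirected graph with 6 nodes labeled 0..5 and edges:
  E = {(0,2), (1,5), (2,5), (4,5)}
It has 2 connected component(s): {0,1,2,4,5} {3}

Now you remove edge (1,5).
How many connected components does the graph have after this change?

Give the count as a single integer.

Answer: 3

Derivation:
Initial component count: 2
Remove (1,5): it was a bridge. Count increases: 2 -> 3.
  After removal, components: {0,2,4,5} {1} {3}
New component count: 3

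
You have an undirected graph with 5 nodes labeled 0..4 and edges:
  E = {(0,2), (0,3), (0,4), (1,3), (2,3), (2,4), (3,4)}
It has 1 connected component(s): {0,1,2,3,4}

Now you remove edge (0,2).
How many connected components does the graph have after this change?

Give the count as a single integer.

Answer: 1

Derivation:
Initial component count: 1
Remove (0,2): not a bridge. Count unchanged: 1.
  After removal, components: {0,1,2,3,4}
New component count: 1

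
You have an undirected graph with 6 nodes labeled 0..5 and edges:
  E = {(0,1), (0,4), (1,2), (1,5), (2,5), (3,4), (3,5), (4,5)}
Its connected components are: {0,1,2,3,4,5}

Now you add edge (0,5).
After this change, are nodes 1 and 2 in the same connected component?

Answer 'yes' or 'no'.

Initial components: {0,1,2,3,4,5}
Adding edge (0,5): both already in same component {0,1,2,3,4,5}. No change.
New components: {0,1,2,3,4,5}
Are 1 and 2 in the same component? yes

Answer: yes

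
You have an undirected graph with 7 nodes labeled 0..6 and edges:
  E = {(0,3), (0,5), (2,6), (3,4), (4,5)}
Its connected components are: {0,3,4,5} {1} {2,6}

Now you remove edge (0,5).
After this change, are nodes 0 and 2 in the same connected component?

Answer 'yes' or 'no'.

Answer: no

Derivation:
Initial components: {0,3,4,5} {1} {2,6}
Removing edge (0,5): not a bridge — component count unchanged at 3.
New components: {0,3,4,5} {1} {2,6}
Are 0 and 2 in the same component? no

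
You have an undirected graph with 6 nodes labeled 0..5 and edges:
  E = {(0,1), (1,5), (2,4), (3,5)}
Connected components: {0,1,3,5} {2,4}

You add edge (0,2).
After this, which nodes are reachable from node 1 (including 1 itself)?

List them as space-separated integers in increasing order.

Answer: 0 1 2 3 4 5

Derivation:
Before: nodes reachable from 1: {0,1,3,5}
Adding (0,2): merges 1's component with another. Reachability grows.
After: nodes reachable from 1: {0,1,2,3,4,5}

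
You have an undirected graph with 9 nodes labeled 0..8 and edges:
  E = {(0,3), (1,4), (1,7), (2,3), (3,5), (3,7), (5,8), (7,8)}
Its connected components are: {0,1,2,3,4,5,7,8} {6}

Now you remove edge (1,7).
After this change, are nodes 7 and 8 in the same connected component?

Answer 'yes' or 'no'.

Answer: yes

Derivation:
Initial components: {0,1,2,3,4,5,7,8} {6}
Removing edge (1,7): it was a bridge — component count 2 -> 3.
New components: {0,2,3,5,7,8} {1,4} {6}
Are 7 and 8 in the same component? yes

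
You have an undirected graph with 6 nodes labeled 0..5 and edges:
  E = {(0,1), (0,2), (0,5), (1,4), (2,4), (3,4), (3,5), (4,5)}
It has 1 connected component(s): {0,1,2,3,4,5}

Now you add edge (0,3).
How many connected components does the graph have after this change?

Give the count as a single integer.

Initial component count: 1
Add (0,3): endpoints already in same component. Count unchanged: 1.
New component count: 1

Answer: 1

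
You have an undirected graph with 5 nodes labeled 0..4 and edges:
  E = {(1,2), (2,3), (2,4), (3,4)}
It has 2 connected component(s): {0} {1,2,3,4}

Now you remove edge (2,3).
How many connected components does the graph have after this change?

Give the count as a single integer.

Initial component count: 2
Remove (2,3): not a bridge. Count unchanged: 2.
  After removal, components: {0} {1,2,3,4}
New component count: 2

Answer: 2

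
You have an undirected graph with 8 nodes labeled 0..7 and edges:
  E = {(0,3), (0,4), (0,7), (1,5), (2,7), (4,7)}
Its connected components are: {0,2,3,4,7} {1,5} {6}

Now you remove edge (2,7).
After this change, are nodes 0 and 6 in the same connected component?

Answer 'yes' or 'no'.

Answer: no

Derivation:
Initial components: {0,2,3,4,7} {1,5} {6}
Removing edge (2,7): it was a bridge — component count 3 -> 4.
New components: {0,3,4,7} {1,5} {2} {6}
Are 0 and 6 in the same component? no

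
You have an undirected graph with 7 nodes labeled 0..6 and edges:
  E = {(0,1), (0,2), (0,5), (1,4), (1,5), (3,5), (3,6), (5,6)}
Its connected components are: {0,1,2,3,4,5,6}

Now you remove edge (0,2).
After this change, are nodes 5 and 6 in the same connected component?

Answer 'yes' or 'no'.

Initial components: {0,1,2,3,4,5,6}
Removing edge (0,2): it was a bridge — component count 1 -> 2.
New components: {0,1,3,4,5,6} {2}
Are 5 and 6 in the same component? yes

Answer: yes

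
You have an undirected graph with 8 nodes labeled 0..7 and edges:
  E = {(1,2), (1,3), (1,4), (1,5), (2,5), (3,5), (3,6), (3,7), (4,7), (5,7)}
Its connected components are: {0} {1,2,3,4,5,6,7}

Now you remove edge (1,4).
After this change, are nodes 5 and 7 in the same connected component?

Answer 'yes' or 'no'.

Initial components: {0} {1,2,3,4,5,6,7}
Removing edge (1,4): not a bridge — component count unchanged at 2.
New components: {0} {1,2,3,4,5,6,7}
Are 5 and 7 in the same component? yes

Answer: yes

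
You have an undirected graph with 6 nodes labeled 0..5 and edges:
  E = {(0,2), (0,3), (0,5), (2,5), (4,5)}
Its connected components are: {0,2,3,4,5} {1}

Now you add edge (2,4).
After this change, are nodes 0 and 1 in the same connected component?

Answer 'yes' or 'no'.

Answer: no

Derivation:
Initial components: {0,2,3,4,5} {1}
Adding edge (2,4): both already in same component {0,2,3,4,5}. No change.
New components: {0,2,3,4,5} {1}
Are 0 and 1 in the same component? no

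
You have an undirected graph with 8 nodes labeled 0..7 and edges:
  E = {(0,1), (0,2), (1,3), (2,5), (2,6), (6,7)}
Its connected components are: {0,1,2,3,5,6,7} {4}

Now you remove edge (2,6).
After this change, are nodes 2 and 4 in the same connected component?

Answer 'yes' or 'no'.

Initial components: {0,1,2,3,5,6,7} {4}
Removing edge (2,6): it was a bridge — component count 2 -> 3.
New components: {0,1,2,3,5} {4} {6,7}
Are 2 and 4 in the same component? no

Answer: no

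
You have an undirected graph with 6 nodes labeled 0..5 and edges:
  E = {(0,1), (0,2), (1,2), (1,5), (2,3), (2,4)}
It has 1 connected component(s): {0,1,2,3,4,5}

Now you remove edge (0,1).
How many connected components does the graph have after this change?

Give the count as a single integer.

Answer: 1

Derivation:
Initial component count: 1
Remove (0,1): not a bridge. Count unchanged: 1.
  After removal, components: {0,1,2,3,4,5}
New component count: 1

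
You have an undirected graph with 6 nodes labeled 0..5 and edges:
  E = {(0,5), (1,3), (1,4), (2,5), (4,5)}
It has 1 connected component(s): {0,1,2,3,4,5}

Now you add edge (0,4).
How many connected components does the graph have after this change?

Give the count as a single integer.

Initial component count: 1
Add (0,4): endpoints already in same component. Count unchanged: 1.
New component count: 1

Answer: 1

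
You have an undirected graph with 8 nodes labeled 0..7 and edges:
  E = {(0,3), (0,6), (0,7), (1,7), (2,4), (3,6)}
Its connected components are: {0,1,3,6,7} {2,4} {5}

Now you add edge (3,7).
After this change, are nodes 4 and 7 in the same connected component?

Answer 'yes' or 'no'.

Answer: no

Derivation:
Initial components: {0,1,3,6,7} {2,4} {5}
Adding edge (3,7): both already in same component {0,1,3,6,7}. No change.
New components: {0,1,3,6,7} {2,4} {5}
Are 4 and 7 in the same component? no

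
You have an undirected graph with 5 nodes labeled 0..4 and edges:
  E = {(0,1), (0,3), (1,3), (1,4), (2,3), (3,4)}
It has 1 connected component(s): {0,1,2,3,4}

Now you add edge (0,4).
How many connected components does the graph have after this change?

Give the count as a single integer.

Answer: 1

Derivation:
Initial component count: 1
Add (0,4): endpoints already in same component. Count unchanged: 1.
New component count: 1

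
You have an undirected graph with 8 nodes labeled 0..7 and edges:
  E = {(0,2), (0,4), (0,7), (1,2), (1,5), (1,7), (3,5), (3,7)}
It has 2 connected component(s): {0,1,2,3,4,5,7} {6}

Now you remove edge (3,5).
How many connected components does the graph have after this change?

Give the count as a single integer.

Answer: 2

Derivation:
Initial component count: 2
Remove (3,5): not a bridge. Count unchanged: 2.
  After removal, components: {0,1,2,3,4,5,7} {6}
New component count: 2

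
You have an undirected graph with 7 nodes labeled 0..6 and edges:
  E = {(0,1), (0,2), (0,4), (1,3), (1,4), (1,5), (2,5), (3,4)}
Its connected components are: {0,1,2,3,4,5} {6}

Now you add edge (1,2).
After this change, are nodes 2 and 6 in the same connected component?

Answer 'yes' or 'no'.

Initial components: {0,1,2,3,4,5} {6}
Adding edge (1,2): both already in same component {0,1,2,3,4,5}. No change.
New components: {0,1,2,3,4,5} {6}
Are 2 and 6 in the same component? no

Answer: no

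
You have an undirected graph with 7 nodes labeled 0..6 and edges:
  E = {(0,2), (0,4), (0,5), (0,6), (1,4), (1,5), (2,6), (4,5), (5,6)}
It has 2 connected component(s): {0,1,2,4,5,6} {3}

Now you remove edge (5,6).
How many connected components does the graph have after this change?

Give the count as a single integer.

Initial component count: 2
Remove (5,6): not a bridge. Count unchanged: 2.
  After removal, components: {0,1,2,4,5,6} {3}
New component count: 2

Answer: 2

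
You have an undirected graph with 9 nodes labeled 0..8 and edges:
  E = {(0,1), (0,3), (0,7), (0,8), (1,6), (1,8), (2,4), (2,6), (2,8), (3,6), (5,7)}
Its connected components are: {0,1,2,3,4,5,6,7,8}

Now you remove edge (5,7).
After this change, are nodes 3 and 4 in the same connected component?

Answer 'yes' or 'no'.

Initial components: {0,1,2,3,4,5,6,7,8}
Removing edge (5,7): it was a bridge — component count 1 -> 2.
New components: {0,1,2,3,4,6,7,8} {5}
Are 3 and 4 in the same component? yes

Answer: yes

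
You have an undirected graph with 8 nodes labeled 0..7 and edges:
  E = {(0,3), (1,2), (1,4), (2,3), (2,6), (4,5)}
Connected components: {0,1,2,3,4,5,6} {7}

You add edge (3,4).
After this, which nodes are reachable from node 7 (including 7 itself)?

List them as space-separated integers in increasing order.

Answer: 7

Derivation:
Before: nodes reachable from 7: {7}
Adding (3,4): both endpoints already in same component. Reachability from 7 unchanged.
After: nodes reachable from 7: {7}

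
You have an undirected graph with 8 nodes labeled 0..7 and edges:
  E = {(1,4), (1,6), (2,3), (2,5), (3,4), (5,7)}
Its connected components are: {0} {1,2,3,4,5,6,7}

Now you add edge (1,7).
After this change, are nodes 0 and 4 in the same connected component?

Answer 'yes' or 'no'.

Answer: no

Derivation:
Initial components: {0} {1,2,3,4,5,6,7}
Adding edge (1,7): both already in same component {1,2,3,4,5,6,7}. No change.
New components: {0} {1,2,3,4,5,6,7}
Are 0 and 4 in the same component? no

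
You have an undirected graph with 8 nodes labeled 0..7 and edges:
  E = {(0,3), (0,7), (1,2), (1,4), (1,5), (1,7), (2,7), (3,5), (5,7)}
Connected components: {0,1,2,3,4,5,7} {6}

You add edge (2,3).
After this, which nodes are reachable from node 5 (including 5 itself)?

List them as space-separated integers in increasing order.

Before: nodes reachable from 5: {0,1,2,3,4,5,7}
Adding (2,3): both endpoints already in same component. Reachability from 5 unchanged.
After: nodes reachable from 5: {0,1,2,3,4,5,7}

Answer: 0 1 2 3 4 5 7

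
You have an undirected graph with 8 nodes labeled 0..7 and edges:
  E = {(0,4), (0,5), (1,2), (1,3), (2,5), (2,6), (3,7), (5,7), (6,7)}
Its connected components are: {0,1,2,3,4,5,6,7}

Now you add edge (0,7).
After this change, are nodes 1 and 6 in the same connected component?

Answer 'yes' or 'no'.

Answer: yes

Derivation:
Initial components: {0,1,2,3,4,5,6,7}
Adding edge (0,7): both already in same component {0,1,2,3,4,5,6,7}. No change.
New components: {0,1,2,3,4,5,6,7}
Are 1 and 6 in the same component? yes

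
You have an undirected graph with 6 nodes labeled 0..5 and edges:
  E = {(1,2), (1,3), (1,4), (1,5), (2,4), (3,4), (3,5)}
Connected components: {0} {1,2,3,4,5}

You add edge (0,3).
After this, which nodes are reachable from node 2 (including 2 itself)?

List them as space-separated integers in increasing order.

Before: nodes reachable from 2: {1,2,3,4,5}
Adding (0,3): merges 2's component with another. Reachability grows.
After: nodes reachable from 2: {0,1,2,3,4,5}

Answer: 0 1 2 3 4 5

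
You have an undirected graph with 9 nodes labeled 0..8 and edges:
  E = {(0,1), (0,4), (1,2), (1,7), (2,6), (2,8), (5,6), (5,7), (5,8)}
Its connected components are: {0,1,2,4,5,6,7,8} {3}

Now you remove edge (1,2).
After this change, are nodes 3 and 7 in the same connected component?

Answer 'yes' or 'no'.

Initial components: {0,1,2,4,5,6,7,8} {3}
Removing edge (1,2): not a bridge — component count unchanged at 2.
New components: {0,1,2,4,5,6,7,8} {3}
Are 3 and 7 in the same component? no

Answer: no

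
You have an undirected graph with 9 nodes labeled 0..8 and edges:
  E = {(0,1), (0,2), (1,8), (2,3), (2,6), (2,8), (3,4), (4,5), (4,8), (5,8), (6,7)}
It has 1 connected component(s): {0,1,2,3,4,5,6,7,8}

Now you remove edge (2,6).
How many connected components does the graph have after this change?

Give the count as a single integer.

Initial component count: 1
Remove (2,6): it was a bridge. Count increases: 1 -> 2.
  After removal, components: {0,1,2,3,4,5,8} {6,7}
New component count: 2

Answer: 2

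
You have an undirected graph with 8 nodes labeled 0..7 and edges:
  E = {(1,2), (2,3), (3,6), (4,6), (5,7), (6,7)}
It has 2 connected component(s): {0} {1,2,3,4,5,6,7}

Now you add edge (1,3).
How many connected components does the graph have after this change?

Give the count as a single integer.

Answer: 2

Derivation:
Initial component count: 2
Add (1,3): endpoints already in same component. Count unchanged: 2.
New component count: 2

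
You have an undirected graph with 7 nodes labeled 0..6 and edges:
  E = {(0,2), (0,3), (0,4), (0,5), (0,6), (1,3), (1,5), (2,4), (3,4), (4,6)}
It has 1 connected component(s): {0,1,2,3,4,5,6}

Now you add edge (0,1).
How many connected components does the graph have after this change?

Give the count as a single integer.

Answer: 1

Derivation:
Initial component count: 1
Add (0,1): endpoints already in same component. Count unchanged: 1.
New component count: 1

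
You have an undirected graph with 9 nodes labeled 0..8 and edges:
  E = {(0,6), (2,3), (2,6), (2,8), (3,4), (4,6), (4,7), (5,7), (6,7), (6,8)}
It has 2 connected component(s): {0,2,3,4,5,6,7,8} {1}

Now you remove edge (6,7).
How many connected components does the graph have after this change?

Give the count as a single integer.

Answer: 2

Derivation:
Initial component count: 2
Remove (6,7): not a bridge. Count unchanged: 2.
  After removal, components: {0,2,3,4,5,6,7,8} {1}
New component count: 2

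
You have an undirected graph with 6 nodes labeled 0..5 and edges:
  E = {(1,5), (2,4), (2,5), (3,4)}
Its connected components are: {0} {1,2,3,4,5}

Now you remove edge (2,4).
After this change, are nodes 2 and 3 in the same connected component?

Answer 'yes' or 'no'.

Initial components: {0} {1,2,3,4,5}
Removing edge (2,4): it was a bridge — component count 2 -> 3.
New components: {0} {1,2,5} {3,4}
Are 2 and 3 in the same component? no

Answer: no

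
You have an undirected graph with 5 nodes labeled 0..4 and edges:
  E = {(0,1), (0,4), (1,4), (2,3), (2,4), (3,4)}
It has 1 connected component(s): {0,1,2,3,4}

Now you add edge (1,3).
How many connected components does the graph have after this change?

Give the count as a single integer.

Answer: 1

Derivation:
Initial component count: 1
Add (1,3): endpoints already in same component. Count unchanged: 1.
New component count: 1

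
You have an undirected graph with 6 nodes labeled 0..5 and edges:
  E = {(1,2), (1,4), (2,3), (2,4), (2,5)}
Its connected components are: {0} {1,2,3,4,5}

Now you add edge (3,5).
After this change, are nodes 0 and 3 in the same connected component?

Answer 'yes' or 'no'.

Answer: no

Derivation:
Initial components: {0} {1,2,3,4,5}
Adding edge (3,5): both already in same component {1,2,3,4,5}. No change.
New components: {0} {1,2,3,4,5}
Are 0 and 3 in the same component? no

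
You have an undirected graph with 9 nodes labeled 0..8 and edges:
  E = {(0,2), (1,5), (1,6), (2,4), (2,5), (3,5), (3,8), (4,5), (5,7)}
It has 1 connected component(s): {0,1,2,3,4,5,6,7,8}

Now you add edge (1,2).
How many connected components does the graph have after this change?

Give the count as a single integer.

Initial component count: 1
Add (1,2): endpoints already in same component. Count unchanged: 1.
New component count: 1

Answer: 1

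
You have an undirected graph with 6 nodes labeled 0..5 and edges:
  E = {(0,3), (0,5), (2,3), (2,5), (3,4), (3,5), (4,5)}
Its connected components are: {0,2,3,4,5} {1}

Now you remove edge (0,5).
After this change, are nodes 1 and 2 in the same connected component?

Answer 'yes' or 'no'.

Initial components: {0,2,3,4,5} {1}
Removing edge (0,5): not a bridge — component count unchanged at 2.
New components: {0,2,3,4,5} {1}
Are 1 and 2 in the same component? no

Answer: no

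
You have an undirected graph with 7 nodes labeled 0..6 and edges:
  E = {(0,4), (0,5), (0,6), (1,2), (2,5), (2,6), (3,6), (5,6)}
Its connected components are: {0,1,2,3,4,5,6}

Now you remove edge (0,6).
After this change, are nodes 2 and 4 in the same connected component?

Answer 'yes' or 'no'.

Answer: yes

Derivation:
Initial components: {0,1,2,3,4,5,6}
Removing edge (0,6): not a bridge — component count unchanged at 1.
New components: {0,1,2,3,4,5,6}
Are 2 and 4 in the same component? yes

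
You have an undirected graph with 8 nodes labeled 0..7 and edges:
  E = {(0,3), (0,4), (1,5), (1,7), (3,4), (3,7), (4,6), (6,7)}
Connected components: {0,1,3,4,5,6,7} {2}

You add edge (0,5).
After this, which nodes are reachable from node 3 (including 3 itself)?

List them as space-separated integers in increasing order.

Answer: 0 1 3 4 5 6 7

Derivation:
Before: nodes reachable from 3: {0,1,3,4,5,6,7}
Adding (0,5): both endpoints already in same component. Reachability from 3 unchanged.
After: nodes reachable from 3: {0,1,3,4,5,6,7}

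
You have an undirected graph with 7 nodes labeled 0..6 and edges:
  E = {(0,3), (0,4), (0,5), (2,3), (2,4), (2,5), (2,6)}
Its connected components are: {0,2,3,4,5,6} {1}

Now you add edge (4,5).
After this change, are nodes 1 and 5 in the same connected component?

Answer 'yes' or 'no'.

Answer: no

Derivation:
Initial components: {0,2,3,4,5,6} {1}
Adding edge (4,5): both already in same component {0,2,3,4,5,6}. No change.
New components: {0,2,3,4,5,6} {1}
Are 1 and 5 in the same component? no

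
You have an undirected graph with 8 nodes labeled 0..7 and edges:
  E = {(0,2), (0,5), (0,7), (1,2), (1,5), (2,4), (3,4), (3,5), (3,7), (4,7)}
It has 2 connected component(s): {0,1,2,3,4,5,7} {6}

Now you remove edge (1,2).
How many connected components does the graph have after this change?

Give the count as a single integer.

Answer: 2

Derivation:
Initial component count: 2
Remove (1,2): not a bridge. Count unchanged: 2.
  After removal, components: {0,1,2,3,4,5,7} {6}
New component count: 2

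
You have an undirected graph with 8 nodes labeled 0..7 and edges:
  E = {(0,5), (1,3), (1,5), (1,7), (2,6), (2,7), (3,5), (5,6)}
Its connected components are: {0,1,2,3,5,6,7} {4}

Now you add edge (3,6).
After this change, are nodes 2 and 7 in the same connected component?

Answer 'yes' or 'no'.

Initial components: {0,1,2,3,5,6,7} {4}
Adding edge (3,6): both already in same component {0,1,2,3,5,6,7}. No change.
New components: {0,1,2,3,5,6,7} {4}
Are 2 and 7 in the same component? yes

Answer: yes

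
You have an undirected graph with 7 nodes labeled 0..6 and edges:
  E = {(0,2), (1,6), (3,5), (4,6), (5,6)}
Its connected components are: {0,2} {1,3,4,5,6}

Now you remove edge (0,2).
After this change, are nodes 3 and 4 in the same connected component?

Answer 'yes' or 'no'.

Answer: yes

Derivation:
Initial components: {0,2} {1,3,4,5,6}
Removing edge (0,2): it was a bridge — component count 2 -> 3.
New components: {0} {1,3,4,5,6} {2}
Are 3 and 4 in the same component? yes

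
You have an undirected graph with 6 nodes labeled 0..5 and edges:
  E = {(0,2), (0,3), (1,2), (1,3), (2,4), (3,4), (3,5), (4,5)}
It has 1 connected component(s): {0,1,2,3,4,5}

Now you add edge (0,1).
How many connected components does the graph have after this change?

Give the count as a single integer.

Answer: 1

Derivation:
Initial component count: 1
Add (0,1): endpoints already in same component. Count unchanged: 1.
New component count: 1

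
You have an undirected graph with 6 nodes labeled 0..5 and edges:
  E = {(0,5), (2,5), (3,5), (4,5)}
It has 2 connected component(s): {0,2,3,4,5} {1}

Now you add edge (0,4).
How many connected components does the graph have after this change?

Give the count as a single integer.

Initial component count: 2
Add (0,4): endpoints already in same component. Count unchanged: 2.
New component count: 2

Answer: 2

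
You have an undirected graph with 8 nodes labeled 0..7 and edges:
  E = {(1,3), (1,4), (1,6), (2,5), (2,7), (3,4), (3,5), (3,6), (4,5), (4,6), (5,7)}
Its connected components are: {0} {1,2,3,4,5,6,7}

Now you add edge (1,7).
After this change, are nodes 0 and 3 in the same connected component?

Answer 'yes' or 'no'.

Initial components: {0} {1,2,3,4,5,6,7}
Adding edge (1,7): both already in same component {1,2,3,4,5,6,7}. No change.
New components: {0} {1,2,3,4,5,6,7}
Are 0 and 3 in the same component? no

Answer: no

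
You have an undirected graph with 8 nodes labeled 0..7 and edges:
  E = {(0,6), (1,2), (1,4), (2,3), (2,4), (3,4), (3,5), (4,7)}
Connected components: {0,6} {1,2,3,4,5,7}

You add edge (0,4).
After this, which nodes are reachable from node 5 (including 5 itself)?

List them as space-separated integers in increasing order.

Before: nodes reachable from 5: {1,2,3,4,5,7}
Adding (0,4): merges 5's component with another. Reachability grows.
After: nodes reachable from 5: {0,1,2,3,4,5,6,7}

Answer: 0 1 2 3 4 5 6 7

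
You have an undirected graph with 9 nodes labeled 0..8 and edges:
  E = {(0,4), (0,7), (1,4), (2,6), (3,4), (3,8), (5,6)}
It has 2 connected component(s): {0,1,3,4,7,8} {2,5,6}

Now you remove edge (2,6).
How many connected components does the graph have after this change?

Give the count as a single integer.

Initial component count: 2
Remove (2,6): it was a bridge. Count increases: 2 -> 3.
  After removal, components: {0,1,3,4,7,8} {2} {5,6}
New component count: 3

Answer: 3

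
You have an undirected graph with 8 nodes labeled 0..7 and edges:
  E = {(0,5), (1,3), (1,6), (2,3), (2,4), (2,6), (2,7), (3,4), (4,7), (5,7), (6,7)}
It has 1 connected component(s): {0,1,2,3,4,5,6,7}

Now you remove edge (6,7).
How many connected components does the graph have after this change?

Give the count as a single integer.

Answer: 1

Derivation:
Initial component count: 1
Remove (6,7): not a bridge. Count unchanged: 1.
  After removal, components: {0,1,2,3,4,5,6,7}
New component count: 1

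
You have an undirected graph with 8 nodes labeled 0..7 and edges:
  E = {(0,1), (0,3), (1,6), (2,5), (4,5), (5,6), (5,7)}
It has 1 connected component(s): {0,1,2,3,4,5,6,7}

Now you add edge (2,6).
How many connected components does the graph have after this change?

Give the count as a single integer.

Answer: 1

Derivation:
Initial component count: 1
Add (2,6): endpoints already in same component. Count unchanged: 1.
New component count: 1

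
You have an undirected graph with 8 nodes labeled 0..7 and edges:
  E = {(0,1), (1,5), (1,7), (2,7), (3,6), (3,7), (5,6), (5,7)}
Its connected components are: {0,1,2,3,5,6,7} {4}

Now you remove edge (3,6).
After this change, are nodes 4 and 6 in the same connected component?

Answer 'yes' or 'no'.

Initial components: {0,1,2,3,5,6,7} {4}
Removing edge (3,6): not a bridge — component count unchanged at 2.
New components: {0,1,2,3,5,6,7} {4}
Are 4 and 6 in the same component? no

Answer: no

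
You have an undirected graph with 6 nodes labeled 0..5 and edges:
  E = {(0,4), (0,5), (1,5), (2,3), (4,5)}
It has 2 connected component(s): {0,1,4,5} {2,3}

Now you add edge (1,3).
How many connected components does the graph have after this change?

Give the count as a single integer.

Answer: 1

Derivation:
Initial component count: 2
Add (1,3): merges two components. Count decreases: 2 -> 1.
New component count: 1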